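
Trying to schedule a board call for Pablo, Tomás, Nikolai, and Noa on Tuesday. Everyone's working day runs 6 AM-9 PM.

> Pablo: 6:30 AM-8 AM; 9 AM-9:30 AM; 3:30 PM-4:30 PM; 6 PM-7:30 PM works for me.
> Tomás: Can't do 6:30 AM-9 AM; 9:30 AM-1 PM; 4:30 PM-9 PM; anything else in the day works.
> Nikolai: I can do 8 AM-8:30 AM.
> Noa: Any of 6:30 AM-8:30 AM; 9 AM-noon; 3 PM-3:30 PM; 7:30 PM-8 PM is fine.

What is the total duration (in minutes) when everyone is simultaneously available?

0

Pablo free: 06:30-08:00, 09:00-09:30, 15:30-16:30, 18:00-19:30.
Tomás free: 06:00-06:30, 09:00-09:30, 13:00-16:30 (invert busy blocks within the working day).
Nikolai free: 08:00-08:30.
Noa free: 06:30-08:30, 09:00-12:00, 15:00-15:30, 19:30-20:00.
Pablo ∩ Tomás: 09:00-09:30, 15:30-16:30.
Pablo ∩ Tomás ∩ Nikolai: ∅.
Pablo ∩ Tomás ∩ Nikolai ∩ Noa: ∅.
There is no time when everyone is free.
There is no common window, so the total is 0 minutes.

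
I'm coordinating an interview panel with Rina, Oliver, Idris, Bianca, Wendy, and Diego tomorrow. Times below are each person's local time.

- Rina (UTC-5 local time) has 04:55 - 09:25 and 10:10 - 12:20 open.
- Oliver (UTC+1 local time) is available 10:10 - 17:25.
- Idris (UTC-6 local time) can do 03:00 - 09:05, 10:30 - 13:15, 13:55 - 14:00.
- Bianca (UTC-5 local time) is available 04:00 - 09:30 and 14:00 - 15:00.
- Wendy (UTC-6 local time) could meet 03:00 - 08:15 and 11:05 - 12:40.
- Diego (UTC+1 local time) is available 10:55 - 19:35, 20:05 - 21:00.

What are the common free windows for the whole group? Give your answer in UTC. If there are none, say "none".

09:55-14:15

Rina in UTC: 09:55-14:25, 15:10-17:20 (add 5h to convert from UTC-5).
Oliver in UTC: 09:10-16:25 (subtract 1h to convert from UTC+1).
Idris in UTC: 09:00-15:05, 16:30-19:15, 19:55-20:00 (add 6h to convert from UTC-6).
Bianca in UTC: 09:00-14:30, 19:00-20:00 (add 5h to convert from UTC-5).
Wendy in UTC: 09:00-14:15, 17:05-18:40 (add 6h to convert from UTC-6).
Diego in UTC: 09:55-18:35, 19:05-20:00 (subtract 1h to convert from UTC+1).
Rina ∩ Oliver: 09:55-14:25, 15:10-16:25.
Rina ∩ Oliver ∩ Idris: 09:55-14:25.
Rina ∩ Oliver ∩ Idris ∩ Bianca: 09:55-14:25.
Rina ∩ Oliver ∩ Idris ∩ Bianca ∩ Wendy: 09:55-14:15.
Rina ∩ Oliver ∩ Idris ∩ Bianca ∩ Wendy ∩ Diego: 09:55-14:15.
Those are the intersection windows.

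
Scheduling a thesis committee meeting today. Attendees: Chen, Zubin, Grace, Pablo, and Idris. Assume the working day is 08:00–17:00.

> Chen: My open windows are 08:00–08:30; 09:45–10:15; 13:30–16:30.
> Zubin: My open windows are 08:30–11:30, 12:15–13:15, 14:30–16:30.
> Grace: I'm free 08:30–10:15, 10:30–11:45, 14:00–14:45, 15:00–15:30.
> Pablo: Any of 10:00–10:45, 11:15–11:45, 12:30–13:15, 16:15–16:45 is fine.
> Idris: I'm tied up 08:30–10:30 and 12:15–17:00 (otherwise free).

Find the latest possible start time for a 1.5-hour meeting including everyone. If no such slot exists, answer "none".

none

Chen free: 08:00-08:30, 09:45-10:15, 13:30-16:30.
Zubin free: 08:30-11:30, 12:15-13:15, 14:30-16:30.
Grace free: 08:30-10:15, 10:30-11:45, 14:00-14:45, 15:00-15:30.
Pablo free: 10:00-10:45, 11:15-11:45, 12:30-13:15, 16:15-16:45.
Idris free: 08:00-08:30, 10:30-12:15 (invert busy blocks within the working day).
Chen ∩ Zubin: 09:45-10:15, 14:30-16:30.
Chen ∩ Zubin ∩ Grace: 09:45-10:15, 14:30-14:45, 15:00-15:30.
Chen ∩ Zubin ∩ Grace ∩ Pablo: 10:00-10:15.
Chen ∩ Zubin ∩ Grace ∩ Pablo ∩ Idris: ∅.
There is no time when everyone is free.
No common window is at least 90 minutes long.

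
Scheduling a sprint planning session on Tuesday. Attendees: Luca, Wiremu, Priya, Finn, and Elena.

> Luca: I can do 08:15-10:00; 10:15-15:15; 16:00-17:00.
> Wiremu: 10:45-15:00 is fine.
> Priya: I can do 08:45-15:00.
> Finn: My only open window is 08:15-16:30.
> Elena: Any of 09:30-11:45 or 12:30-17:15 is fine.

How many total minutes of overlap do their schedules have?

210

Luca ∩ Wiremu: 10:45-15:00.
Luca ∩ Wiremu ∩ Priya: 10:45-15:00.
Luca ∩ Wiremu ∩ Priya ∩ Finn: 10:45-15:00.
Luca ∩ Wiremu ∩ Priya ∩ Finn ∩ Elena: 10:45-11:45, 12:30-15:00.
Summing the common windows: 60 + 150 = 210 minutes.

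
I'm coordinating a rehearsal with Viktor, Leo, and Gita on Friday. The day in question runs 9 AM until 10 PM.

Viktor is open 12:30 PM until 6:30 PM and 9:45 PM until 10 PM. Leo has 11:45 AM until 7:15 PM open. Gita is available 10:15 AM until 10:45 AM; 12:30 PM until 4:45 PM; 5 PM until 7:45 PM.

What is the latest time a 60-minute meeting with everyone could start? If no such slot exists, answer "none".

Viktor ∩ Leo: 12:30-18:30.
Viktor ∩ Leo ∩ Gita: 12:30-16:45, 17:00-18:30.
The last common window of at least 60 minutes is 17:00-18:30; a 60-minute meeting can start as late as 17:30 and still end by 18:30.

17:30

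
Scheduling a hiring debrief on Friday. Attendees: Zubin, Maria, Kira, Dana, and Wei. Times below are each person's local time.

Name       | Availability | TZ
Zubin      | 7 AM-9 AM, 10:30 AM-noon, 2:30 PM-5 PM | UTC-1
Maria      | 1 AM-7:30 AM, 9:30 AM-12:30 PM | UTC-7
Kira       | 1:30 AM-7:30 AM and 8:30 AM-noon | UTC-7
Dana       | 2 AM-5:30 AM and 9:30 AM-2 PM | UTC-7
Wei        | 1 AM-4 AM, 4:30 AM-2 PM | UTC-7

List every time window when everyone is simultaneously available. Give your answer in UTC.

09:00-10:00, 11:30-12:30, 16:30-18:00

Zubin in UTC: 08:00-10:00, 11:30-13:00, 15:30-18:00 (add 1h to convert from UTC-1).
Maria in UTC: 08:00-14:30, 16:30-19:30 (add 7h to convert from UTC-7).
Kira in UTC: 08:30-14:30, 15:30-19:00 (add 7h to convert from UTC-7).
Dana in UTC: 09:00-12:30, 16:30-21:00 (add 7h to convert from UTC-7).
Wei in UTC: 08:00-11:00, 11:30-21:00 (add 7h to convert from UTC-7).
Zubin ∩ Maria: 08:00-10:00, 11:30-13:00, 16:30-18:00.
Zubin ∩ Maria ∩ Kira: 08:30-10:00, 11:30-13:00, 16:30-18:00.
Zubin ∩ Maria ∩ Kira ∩ Dana: 09:00-10:00, 11:30-12:30, 16:30-18:00.
Zubin ∩ Maria ∩ Kira ∩ Dana ∩ Wei: 09:00-10:00, 11:30-12:30, 16:30-18:00.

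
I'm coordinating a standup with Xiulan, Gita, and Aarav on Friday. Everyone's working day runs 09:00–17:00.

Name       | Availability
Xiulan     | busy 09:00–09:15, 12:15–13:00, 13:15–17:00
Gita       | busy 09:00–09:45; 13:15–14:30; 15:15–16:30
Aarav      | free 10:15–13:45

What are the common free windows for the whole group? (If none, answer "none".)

10:15-12:15, 13:00-13:15

Xiulan free: 09:15-12:15, 13:00-13:15 (invert busy blocks within the working day).
Gita free: 09:45-13:15, 14:30-15:15, 16:30-17:00 (invert busy blocks within the working day).
Aarav free: 10:15-13:45.
Xiulan ∩ Gita: 09:45-12:15, 13:00-13:15.
Xiulan ∩ Gita ∩ Aarav: 10:15-12:15, 13:00-13:15.
So the common availability across everyone is 10:15-12:15, 13:00-13:15.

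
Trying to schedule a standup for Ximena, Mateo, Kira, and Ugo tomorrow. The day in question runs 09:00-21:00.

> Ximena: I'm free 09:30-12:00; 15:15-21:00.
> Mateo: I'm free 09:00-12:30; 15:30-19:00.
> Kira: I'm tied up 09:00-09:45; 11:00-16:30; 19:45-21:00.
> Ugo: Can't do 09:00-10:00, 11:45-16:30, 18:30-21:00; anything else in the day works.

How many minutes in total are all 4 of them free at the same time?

Ximena free: 09:30-12:00, 15:15-21:00.
Mateo free: 09:00-12:30, 15:30-19:00.
Kira free: 09:45-11:00, 16:30-19:45 (invert busy blocks within the working day).
Ugo free: 10:00-11:45, 16:30-18:30 (invert busy blocks within the working day).
Ximena ∩ Mateo: 09:30-12:00, 15:30-19:00.
Ximena ∩ Mateo ∩ Kira: 09:45-11:00, 16:30-19:00.
Ximena ∩ Mateo ∩ Kira ∩ Ugo: 10:00-11:00, 16:30-18:30.
So the common availability across everyone is 10:00-11:00, 16:30-18:30.
Summing the common windows: 60 + 120 = 180 minutes.

180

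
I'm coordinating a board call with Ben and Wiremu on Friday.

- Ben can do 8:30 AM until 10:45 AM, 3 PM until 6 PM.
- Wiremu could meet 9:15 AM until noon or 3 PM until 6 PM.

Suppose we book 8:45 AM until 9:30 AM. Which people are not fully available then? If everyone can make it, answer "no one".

Ben: free for 08:45-09:30. Wiremu: not fully free for 08:45-09:30.

Wiremu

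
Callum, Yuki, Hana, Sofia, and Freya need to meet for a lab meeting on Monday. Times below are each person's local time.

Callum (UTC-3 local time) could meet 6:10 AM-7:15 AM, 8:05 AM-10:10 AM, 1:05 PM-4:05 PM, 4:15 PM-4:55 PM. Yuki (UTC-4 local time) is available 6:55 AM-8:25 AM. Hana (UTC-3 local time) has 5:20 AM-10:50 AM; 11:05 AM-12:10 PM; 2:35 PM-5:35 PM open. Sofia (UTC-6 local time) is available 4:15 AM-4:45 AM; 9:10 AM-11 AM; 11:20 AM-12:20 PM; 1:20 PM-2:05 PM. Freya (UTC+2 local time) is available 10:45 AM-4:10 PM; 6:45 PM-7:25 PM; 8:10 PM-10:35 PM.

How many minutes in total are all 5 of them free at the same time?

0

Callum in UTC: 09:10-10:15, 11:05-13:10, 16:05-19:05, 19:15-19:55 (add 3h to convert from UTC-3).
Yuki in UTC: 10:55-12:25 (add 4h to convert from UTC-4).
Hana in UTC: 08:20-13:50, 14:05-15:10, 17:35-20:35 (add 3h to convert from UTC-3).
Sofia in UTC: 10:15-10:45, 15:10-17:00, 17:20-18:20, 19:20-20:05 (add 6h to convert from UTC-6).
Freya in UTC: 08:45-14:10, 16:45-17:25, 18:10-20:35 (subtract 2h to convert from UTC+2).
Callum ∩ Yuki: 11:05-12:25.
Callum ∩ Yuki ∩ Hana: 11:05-12:25.
Callum ∩ Yuki ∩ Hana ∩ Sofia: ∅.
Callum ∩ Yuki ∩ Hana ∩ Sofia ∩ Freya: ∅.
There is no time when everyone is free.
There is no common window, so the total is 0 minutes.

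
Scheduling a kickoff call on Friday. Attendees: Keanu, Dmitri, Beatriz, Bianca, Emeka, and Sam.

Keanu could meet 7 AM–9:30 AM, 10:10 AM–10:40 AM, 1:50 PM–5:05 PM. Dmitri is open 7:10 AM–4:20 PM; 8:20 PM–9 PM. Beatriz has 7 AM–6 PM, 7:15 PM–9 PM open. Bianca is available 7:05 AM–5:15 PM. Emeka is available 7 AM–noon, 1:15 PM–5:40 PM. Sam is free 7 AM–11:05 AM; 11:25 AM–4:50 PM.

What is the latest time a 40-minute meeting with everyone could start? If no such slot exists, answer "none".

Keanu ∩ Dmitri: 07:10-09:30, 10:10-10:40, 13:50-16:20.
Keanu ∩ Dmitri ∩ Beatriz: 07:10-09:30, 10:10-10:40, 13:50-16:20.
Keanu ∩ Dmitri ∩ Beatriz ∩ Bianca: 07:10-09:30, 10:10-10:40, 13:50-16:20.
Keanu ∩ Dmitri ∩ Beatriz ∩ Bianca ∩ Emeka: 07:10-09:30, 10:10-10:40, 13:50-16:20.
Keanu ∩ Dmitri ∩ Beatriz ∩ Bianca ∩ Emeka ∩ Sam: 07:10-09:30, 10:10-10:40, 13:50-16:20.
The last common window of at least 40 minutes is 13:50-16:20; a 40-minute meeting can start as late as 15:40 and still end by 16:20.

15:40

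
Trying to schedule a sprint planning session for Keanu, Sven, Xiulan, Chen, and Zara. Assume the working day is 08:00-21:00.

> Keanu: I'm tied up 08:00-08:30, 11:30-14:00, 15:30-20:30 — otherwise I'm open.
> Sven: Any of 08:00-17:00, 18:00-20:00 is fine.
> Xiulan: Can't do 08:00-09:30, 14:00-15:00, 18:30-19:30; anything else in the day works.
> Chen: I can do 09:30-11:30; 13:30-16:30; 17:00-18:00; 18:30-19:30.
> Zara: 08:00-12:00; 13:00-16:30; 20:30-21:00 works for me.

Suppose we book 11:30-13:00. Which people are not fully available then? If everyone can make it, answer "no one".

Keanu free: 08:30-11:30, 14:00-15:30, 20:30-21:00 (invert busy blocks within the working day).
Sven free: 08:00-17:00, 18:00-20:00.
Xiulan free: 09:30-14:00, 15:00-18:30, 19:30-21:00 (invert busy blocks within the working day).
Chen free: 09:30-11:30, 13:30-16:30, 17:00-18:00, 18:30-19:30.
Zara free: 08:00-12:00, 13:00-16:30, 20:30-21:00.
Keanu: not fully free for 11:30-13:00. Sven: free for 11:30-13:00. Xiulan: free for 11:30-13:00. Chen: not fully free for 11:30-13:00. Zara: not fully free for 11:30-13:00.

Chen, Keanu, Zara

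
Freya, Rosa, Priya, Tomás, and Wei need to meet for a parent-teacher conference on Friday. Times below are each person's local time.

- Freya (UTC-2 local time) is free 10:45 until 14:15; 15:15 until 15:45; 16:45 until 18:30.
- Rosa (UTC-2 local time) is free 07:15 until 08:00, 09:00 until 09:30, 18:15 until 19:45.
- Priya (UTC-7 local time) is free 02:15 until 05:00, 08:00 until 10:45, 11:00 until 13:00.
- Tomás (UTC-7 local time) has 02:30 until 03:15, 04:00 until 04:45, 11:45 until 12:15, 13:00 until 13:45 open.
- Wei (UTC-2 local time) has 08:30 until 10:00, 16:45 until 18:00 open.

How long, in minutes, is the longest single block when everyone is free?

Freya in UTC: 12:45-16:15, 17:15-17:45, 18:45-20:30 (add 2h to convert from UTC-2).
Rosa in UTC: 09:15-10:00, 11:00-11:30, 20:15-21:45 (add 2h to convert from UTC-2).
Priya in UTC: 09:15-12:00, 15:00-17:45, 18:00-20:00 (add 7h to convert from UTC-7).
Tomás in UTC: 09:30-10:15, 11:00-11:45, 18:45-19:15, 20:00-20:45 (add 7h to convert from UTC-7).
Wei in UTC: 10:30-12:00, 18:45-20:00 (add 2h to convert from UTC-2).
Freya ∩ Rosa: 20:15-20:30.
Freya ∩ Rosa ∩ Priya: ∅.
Freya ∩ Rosa ∩ Priya ∩ Tomás: ∅.
Freya ∩ Rosa ∩ Priya ∩ Tomás ∩ Wei: ∅.
There is no time when everyone is free.
No common window exists, so the longest block is 0 minutes.

0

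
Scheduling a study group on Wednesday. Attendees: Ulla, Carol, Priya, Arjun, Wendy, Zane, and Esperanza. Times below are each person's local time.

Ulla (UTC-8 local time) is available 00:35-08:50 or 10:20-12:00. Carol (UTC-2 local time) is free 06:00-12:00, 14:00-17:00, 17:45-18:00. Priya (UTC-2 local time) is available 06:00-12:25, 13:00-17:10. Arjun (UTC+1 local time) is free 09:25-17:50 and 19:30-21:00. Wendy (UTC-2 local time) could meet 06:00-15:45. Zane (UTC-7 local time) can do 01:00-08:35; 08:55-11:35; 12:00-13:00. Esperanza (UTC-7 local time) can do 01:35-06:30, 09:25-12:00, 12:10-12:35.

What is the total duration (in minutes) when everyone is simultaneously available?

Ulla in UTC: 08:35-16:50, 18:20-20:00 (add 8h to convert from UTC-8).
Carol in UTC: 08:00-14:00, 16:00-19:00, 19:45-20:00 (add 2h to convert from UTC-2).
Priya in UTC: 08:00-14:25, 15:00-19:10 (add 2h to convert from UTC-2).
Arjun in UTC: 08:25-16:50, 18:30-20:00 (subtract 1h to convert from UTC+1).
Wendy in UTC: 08:00-17:45 (add 2h to convert from UTC-2).
Zane in UTC: 08:00-15:35, 15:55-18:35, 19:00-20:00 (add 7h to convert from UTC-7).
Esperanza in UTC: 08:35-13:30, 16:25-19:00, 19:10-19:35 (add 7h to convert from UTC-7).
Ulla ∩ Carol: 08:35-14:00, 16:00-16:50, 18:20-19:00, 19:45-20:00.
Ulla ∩ Carol ∩ Priya: 08:35-14:00, 16:00-16:50, 18:20-19:00.
Ulla ∩ Carol ∩ Priya ∩ Arjun: 08:35-14:00, 16:00-16:50, 18:30-19:00.
Ulla ∩ Carol ∩ Priya ∩ Arjun ∩ Wendy: 08:35-14:00, 16:00-16:50.
Ulla ∩ Carol ∩ Priya ∩ Arjun ∩ Wendy ∩ Zane: 08:35-14:00, 16:00-16:50.
Ulla ∩ Carol ∩ Priya ∩ Arjun ∩ Wendy ∩ Zane ∩ Esperanza: 08:35-13:30, 16:25-16:50.
Those are the intersection windows.
Summing the common windows: 295 + 25 = 320 minutes.

320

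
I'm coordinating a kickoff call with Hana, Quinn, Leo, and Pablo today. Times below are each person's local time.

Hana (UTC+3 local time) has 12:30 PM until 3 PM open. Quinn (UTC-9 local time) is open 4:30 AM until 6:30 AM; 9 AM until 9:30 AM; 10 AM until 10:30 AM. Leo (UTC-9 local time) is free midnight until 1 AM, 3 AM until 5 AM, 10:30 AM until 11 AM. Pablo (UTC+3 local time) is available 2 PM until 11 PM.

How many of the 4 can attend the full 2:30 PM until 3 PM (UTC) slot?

Hana in UTC: 09:30-12:00 (subtract 3h to convert from UTC+3).
Quinn in UTC: 13:30-15:30, 18:00-18:30, 19:00-19:30 (add 9h to convert from UTC-9).
Leo in UTC: 09:00-10:00, 12:00-14:00, 19:30-20:00 (add 9h to convert from UTC-9).
Pablo in UTC: 11:00-20:00 (subtract 3h to convert from UTC+3).
Quinn and Pablo can make the full 14:30-15:00 slot — that's 2.

2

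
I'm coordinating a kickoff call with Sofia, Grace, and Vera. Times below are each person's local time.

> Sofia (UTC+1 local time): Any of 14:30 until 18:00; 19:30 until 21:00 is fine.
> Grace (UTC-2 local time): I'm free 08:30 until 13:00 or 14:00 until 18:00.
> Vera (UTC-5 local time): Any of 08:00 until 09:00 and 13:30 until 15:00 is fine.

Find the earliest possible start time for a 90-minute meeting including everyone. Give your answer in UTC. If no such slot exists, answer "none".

Sofia in UTC: 13:30-17:00, 18:30-20:00 (subtract 1h to convert from UTC+1).
Grace in UTC: 10:30-15:00, 16:00-20:00 (add 2h to convert from UTC-2).
Vera in UTC: 13:00-14:00, 18:30-20:00 (add 5h to convert from UTC-5).
Sofia ∩ Grace: 13:30-15:00, 16:00-17:00, 18:30-20:00.
Sofia ∩ Grace ∩ Vera: 13:30-14:00, 18:30-20:00.
The first common window of at least 90 minutes is 18:30-20:00, so the earliest start is 18:30.

18:30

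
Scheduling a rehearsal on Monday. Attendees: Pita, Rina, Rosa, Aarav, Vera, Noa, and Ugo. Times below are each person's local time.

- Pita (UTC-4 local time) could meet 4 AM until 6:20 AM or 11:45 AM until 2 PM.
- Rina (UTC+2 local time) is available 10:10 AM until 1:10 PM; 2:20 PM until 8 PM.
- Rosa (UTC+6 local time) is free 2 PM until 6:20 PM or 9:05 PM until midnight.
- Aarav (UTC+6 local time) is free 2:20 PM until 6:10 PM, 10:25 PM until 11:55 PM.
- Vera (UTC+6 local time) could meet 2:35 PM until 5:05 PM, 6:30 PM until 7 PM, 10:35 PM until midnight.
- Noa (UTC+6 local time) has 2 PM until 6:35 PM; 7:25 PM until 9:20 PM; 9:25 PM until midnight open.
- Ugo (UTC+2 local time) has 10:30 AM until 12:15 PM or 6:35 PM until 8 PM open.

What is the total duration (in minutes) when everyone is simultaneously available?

180

Pita in UTC: 08:00-10:20, 15:45-18:00 (add 4h to convert from UTC-4).
Rina in UTC: 08:10-11:10, 12:20-18:00 (subtract 2h to convert from UTC+2).
Rosa in UTC: 08:00-12:20, 15:05-18:00 (subtract 6h to convert from UTC+6).
Aarav in UTC: 08:20-12:10, 16:25-17:55 (subtract 6h to convert from UTC+6).
Vera in UTC: 08:35-11:05, 12:30-13:00, 16:35-18:00 (subtract 6h to convert from UTC+6).
Noa in UTC: 08:00-12:35, 13:25-15:20, 15:25-18:00 (subtract 6h to convert from UTC+6).
Ugo in UTC: 08:30-10:15, 16:35-18:00 (subtract 2h to convert from UTC+2).
Pita ∩ Rina: 08:10-10:20, 15:45-18:00.
Pita ∩ Rina ∩ Rosa: 08:10-10:20, 15:45-18:00.
Pita ∩ Rina ∩ Rosa ∩ Aarav: 08:20-10:20, 16:25-17:55.
Pita ∩ Rina ∩ Rosa ∩ Aarav ∩ Vera: 08:35-10:20, 16:35-17:55.
Pita ∩ Rina ∩ Rosa ∩ Aarav ∩ Vera ∩ Noa: 08:35-10:20, 16:35-17:55.
Pita ∩ Rina ∩ Rosa ∩ Aarav ∩ Vera ∩ Noa ∩ Ugo: 08:35-10:15, 16:35-17:55.
Summing the common windows: 100 + 80 = 180 minutes.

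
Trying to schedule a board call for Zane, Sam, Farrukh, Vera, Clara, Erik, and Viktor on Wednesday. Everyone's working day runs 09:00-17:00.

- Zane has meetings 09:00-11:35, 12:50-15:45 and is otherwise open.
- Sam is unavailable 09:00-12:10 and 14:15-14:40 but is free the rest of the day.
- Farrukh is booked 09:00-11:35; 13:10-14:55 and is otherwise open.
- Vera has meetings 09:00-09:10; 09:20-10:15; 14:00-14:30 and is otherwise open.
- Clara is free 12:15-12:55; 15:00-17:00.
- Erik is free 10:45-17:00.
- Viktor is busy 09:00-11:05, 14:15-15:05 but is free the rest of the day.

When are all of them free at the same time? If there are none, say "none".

Zane free: 11:35-12:50, 15:45-17:00 (invert busy blocks within the working day).
Sam free: 12:10-14:15, 14:40-17:00 (invert busy blocks within the working day).
Farrukh free: 11:35-13:10, 14:55-17:00 (invert busy blocks within the working day).
Vera free: 09:10-09:20, 10:15-14:00, 14:30-17:00 (invert busy blocks within the working day).
Clara free: 12:15-12:55, 15:00-17:00.
Erik free: 10:45-17:00.
Viktor free: 11:05-14:15, 15:05-17:00 (invert busy blocks within the working day).
Zane ∩ Sam: 12:10-12:50, 15:45-17:00.
Zane ∩ Sam ∩ Farrukh: 12:10-12:50, 15:45-17:00.
Zane ∩ Sam ∩ Farrukh ∩ Vera: 12:10-12:50, 15:45-17:00.
Zane ∩ Sam ∩ Farrukh ∩ Vera ∩ Clara: 12:15-12:50, 15:45-17:00.
Zane ∩ Sam ∩ Farrukh ∩ Vera ∩ Clara ∩ Erik: 12:15-12:50, 15:45-17:00.
Zane ∩ Sam ∩ Farrukh ∩ Vera ∩ Clara ∩ Erik ∩ Viktor: 12:15-12:50, 15:45-17:00.
Those are the intersection windows.

12:15-12:50, 15:45-17:00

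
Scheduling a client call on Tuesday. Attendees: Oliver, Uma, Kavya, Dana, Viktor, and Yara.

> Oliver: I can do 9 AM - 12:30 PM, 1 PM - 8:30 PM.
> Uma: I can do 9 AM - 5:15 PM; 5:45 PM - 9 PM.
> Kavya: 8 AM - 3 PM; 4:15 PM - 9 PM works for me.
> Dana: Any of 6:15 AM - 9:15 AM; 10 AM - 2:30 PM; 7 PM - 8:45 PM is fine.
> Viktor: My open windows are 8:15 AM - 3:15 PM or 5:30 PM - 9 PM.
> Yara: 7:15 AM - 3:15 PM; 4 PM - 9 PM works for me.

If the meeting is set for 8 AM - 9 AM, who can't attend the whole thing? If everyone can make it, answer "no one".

Oliver, Uma, Viktor

Oliver: not fully free for 08:00-09:00. Uma: not fully free for 08:00-09:00. Kavya: free for 08:00-09:00. Dana: free for 08:00-09:00. Viktor: not fully free for 08:00-09:00. Yara: free for 08:00-09:00.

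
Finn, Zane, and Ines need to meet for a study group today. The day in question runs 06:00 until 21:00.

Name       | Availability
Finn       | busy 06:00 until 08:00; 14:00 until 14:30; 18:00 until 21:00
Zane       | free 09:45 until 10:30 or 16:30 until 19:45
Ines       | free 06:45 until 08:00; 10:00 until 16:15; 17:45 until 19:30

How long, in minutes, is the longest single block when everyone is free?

30

Finn free: 08:00-14:00, 14:30-18:00 (invert busy blocks within the working day).
Zane free: 09:45-10:30, 16:30-19:45.
Ines free: 06:45-08:00, 10:00-16:15, 17:45-19:30.
Finn ∩ Zane: 09:45-10:30, 16:30-18:00.
Finn ∩ Zane ∩ Ines: 10:00-10:30, 17:45-18:00.
So the common availability across everyone is 10:00-10:30, 17:45-18:00.
The longest is 10:00-10:30 at 30 minutes.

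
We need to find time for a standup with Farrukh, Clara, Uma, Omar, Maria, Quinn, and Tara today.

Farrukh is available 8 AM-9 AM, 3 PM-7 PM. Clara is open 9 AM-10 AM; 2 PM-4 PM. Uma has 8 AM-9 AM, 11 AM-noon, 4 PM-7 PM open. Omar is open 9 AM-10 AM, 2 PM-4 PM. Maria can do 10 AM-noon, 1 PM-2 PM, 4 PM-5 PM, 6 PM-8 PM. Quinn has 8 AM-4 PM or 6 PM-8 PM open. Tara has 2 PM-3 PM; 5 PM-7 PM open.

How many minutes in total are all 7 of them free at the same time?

0

Farrukh ∩ Clara: 15:00-16:00.
Farrukh ∩ Clara ∩ Uma: ∅.
Farrukh ∩ Clara ∩ Uma ∩ Omar: ∅.
Farrukh ∩ Clara ∩ Uma ∩ Omar ∩ Maria: ∅.
Farrukh ∩ Clara ∩ Uma ∩ Omar ∩ Maria ∩ Quinn: ∅.
Farrukh ∩ Clara ∩ Uma ∩ Omar ∩ Maria ∩ Quinn ∩ Tara: ∅.
There is no time when everyone is free.
There is no common window, so the total is 0 minutes.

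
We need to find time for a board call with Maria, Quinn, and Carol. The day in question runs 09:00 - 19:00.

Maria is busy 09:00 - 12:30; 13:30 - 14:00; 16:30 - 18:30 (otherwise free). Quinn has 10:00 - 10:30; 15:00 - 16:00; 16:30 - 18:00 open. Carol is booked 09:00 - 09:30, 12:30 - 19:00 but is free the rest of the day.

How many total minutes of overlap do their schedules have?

0

Maria free: 12:30-13:30, 14:00-16:30, 18:30-19:00 (invert busy blocks within the working day).
Quinn free: 10:00-10:30, 15:00-16:00, 16:30-18:00.
Carol free: 09:30-12:30 (invert busy blocks within the working day).
Maria ∩ Quinn: 15:00-16:00.
Maria ∩ Quinn ∩ Carol: ∅.
There is no time when everyone is free.
There is no common window, so the total is 0 minutes.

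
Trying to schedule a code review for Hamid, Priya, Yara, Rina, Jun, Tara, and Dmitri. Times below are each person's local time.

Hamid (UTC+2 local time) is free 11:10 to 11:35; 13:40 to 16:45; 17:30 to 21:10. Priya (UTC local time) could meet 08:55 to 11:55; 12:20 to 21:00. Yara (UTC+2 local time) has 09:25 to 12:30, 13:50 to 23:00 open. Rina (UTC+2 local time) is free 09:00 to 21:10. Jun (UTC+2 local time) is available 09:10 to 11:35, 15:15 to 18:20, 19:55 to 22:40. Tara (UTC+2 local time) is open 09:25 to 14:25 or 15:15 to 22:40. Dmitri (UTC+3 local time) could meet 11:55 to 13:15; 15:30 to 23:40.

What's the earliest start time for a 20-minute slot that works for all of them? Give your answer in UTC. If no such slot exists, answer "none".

09:10

Hamid in UTC: 09:10-09:35, 11:40-14:45, 15:30-19:10 (subtract 2h to convert from UTC+2).
Priya in UTC: 08:55-11:55, 12:20-21:00.
Yara in UTC: 07:25-10:30, 11:50-21:00 (subtract 2h to convert from UTC+2).
Rina in UTC: 07:00-19:10 (subtract 2h to convert from UTC+2).
Jun in UTC: 07:10-09:35, 13:15-16:20, 17:55-20:40 (subtract 2h to convert from UTC+2).
Tara in UTC: 07:25-12:25, 13:15-20:40 (subtract 2h to convert from UTC+2).
Dmitri in UTC: 08:55-10:15, 12:30-20:40 (subtract 3h to convert from UTC+3).
Hamid ∩ Priya: 09:10-09:35, 11:40-11:55, 12:20-14:45, 15:30-19:10.
Hamid ∩ Priya ∩ Yara: 09:10-09:35, 11:50-11:55, 12:20-14:45, 15:30-19:10.
Hamid ∩ Priya ∩ Yara ∩ Rina: 09:10-09:35, 11:50-11:55, 12:20-14:45, 15:30-19:10.
Hamid ∩ Priya ∩ Yara ∩ Rina ∩ Jun: 09:10-09:35, 13:15-14:45, 15:30-16:20, 17:55-19:10.
Hamid ∩ Priya ∩ Yara ∩ Rina ∩ Jun ∩ Tara: 09:10-09:35, 13:15-14:45, 15:30-16:20, 17:55-19:10.
Hamid ∩ Priya ∩ Yara ∩ Rina ∩ Jun ∩ Tara ∩ Dmitri: 09:10-09:35, 13:15-14:45, 15:30-16:20, 17:55-19:10.
The first common window of at least 20 minutes is 09:10-09:35, so the earliest start is 09:10.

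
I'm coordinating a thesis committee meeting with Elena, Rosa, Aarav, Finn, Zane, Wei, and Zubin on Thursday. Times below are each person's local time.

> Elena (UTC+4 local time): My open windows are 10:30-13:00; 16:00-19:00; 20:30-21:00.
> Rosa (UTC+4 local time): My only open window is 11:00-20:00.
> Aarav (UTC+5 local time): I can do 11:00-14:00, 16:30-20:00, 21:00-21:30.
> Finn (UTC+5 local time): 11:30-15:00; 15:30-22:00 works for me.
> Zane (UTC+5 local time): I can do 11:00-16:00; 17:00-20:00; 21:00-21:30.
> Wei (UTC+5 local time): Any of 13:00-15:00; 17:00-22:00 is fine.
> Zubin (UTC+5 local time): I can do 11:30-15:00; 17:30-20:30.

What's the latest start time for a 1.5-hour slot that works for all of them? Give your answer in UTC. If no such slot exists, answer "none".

13:30

Elena in UTC: 06:30-09:00, 12:00-15:00, 16:30-17:00 (subtract 4h to convert from UTC+4).
Rosa in UTC: 07:00-16:00 (subtract 4h to convert from UTC+4).
Aarav in UTC: 06:00-09:00, 11:30-15:00, 16:00-16:30 (subtract 5h to convert from UTC+5).
Finn in UTC: 06:30-10:00, 10:30-17:00 (subtract 5h to convert from UTC+5).
Zane in UTC: 06:00-11:00, 12:00-15:00, 16:00-16:30 (subtract 5h to convert from UTC+5).
Wei in UTC: 08:00-10:00, 12:00-17:00 (subtract 5h to convert from UTC+5).
Zubin in UTC: 06:30-10:00, 12:30-15:30 (subtract 5h to convert from UTC+5).
Elena ∩ Rosa: 07:00-09:00, 12:00-15:00.
Elena ∩ Rosa ∩ Aarav: 07:00-09:00, 12:00-15:00.
Elena ∩ Rosa ∩ Aarav ∩ Finn: 07:00-09:00, 12:00-15:00.
Elena ∩ Rosa ∩ Aarav ∩ Finn ∩ Zane: 07:00-09:00, 12:00-15:00.
Elena ∩ Rosa ∩ Aarav ∩ Finn ∩ Zane ∩ Wei: 08:00-09:00, 12:00-15:00.
Elena ∩ Rosa ∩ Aarav ∩ Finn ∩ Zane ∩ Wei ∩ Zubin: 08:00-09:00, 12:30-15:00.
The last common window of at least 90 minutes is 12:30-15:00; a 90-minute meeting can start as late as 13:30 and still end by 15:00.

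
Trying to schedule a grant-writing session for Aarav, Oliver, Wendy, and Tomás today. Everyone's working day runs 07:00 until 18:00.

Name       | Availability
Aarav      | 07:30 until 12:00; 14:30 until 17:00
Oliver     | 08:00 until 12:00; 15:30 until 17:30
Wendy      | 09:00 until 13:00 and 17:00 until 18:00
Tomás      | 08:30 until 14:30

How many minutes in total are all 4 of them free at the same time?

180

Aarav ∩ Oliver: 08:00-12:00, 15:30-17:00.
Aarav ∩ Oliver ∩ Wendy: 09:00-12:00.
Aarav ∩ Oliver ∩ Wendy ∩ Tomás: 09:00-12:00.
That's a single block of 180 minutes.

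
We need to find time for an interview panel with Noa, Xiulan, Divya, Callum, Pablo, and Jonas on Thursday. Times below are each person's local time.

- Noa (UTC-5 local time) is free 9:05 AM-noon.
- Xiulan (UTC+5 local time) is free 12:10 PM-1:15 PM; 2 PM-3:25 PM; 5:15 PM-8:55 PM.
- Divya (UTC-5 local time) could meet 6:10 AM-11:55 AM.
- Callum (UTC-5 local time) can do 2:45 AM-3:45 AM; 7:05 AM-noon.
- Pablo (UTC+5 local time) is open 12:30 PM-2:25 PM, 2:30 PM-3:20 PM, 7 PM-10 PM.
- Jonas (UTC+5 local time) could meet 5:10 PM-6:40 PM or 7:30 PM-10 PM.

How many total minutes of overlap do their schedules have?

Noa in UTC: 14:05-17:00 (add 5h to convert from UTC-5).
Xiulan in UTC: 07:10-08:15, 09:00-10:25, 12:15-15:55 (subtract 5h to convert from UTC+5).
Divya in UTC: 11:10-16:55 (add 5h to convert from UTC-5).
Callum in UTC: 07:45-08:45, 12:05-17:00 (add 5h to convert from UTC-5).
Pablo in UTC: 07:30-09:25, 09:30-10:20, 14:00-17:00 (subtract 5h to convert from UTC+5).
Jonas in UTC: 12:10-13:40, 14:30-17:00 (subtract 5h to convert from UTC+5).
Noa ∩ Xiulan: 14:05-15:55.
Noa ∩ Xiulan ∩ Divya: 14:05-15:55.
Noa ∩ Xiulan ∩ Divya ∩ Callum: 14:05-15:55.
Noa ∩ Xiulan ∩ Divya ∩ Callum ∩ Pablo: 14:05-15:55.
Noa ∩ Xiulan ∩ Divya ∩ Callum ∩ Pablo ∩ Jonas: 14:30-15:55.
So the common availability across everyone is 14:30-15:55.
That's a single block of 85 minutes.

85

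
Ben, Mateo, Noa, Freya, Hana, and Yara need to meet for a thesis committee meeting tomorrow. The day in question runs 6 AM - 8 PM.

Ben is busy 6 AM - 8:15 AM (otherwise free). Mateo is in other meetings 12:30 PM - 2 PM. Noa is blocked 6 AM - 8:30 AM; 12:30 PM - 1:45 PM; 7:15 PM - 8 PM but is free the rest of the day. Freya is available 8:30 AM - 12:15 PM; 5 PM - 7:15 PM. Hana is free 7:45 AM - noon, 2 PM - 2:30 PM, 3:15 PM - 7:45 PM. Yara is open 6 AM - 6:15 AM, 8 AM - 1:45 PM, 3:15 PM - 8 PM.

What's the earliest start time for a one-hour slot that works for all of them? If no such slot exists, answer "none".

08:30

Ben free: 08:15-20:00 (invert busy blocks within the working day).
Mateo free: 06:00-12:30, 14:00-20:00 (invert busy blocks within the working day).
Noa free: 08:30-12:30, 13:45-19:15 (invert busy blocks within the working day).
Freya free: 08:30-12:15, 17:00-19:15.
Hana free: 07:45-12:00, 14:00-14:30, 15:15-19:45.
Yara free: 06:00-06:15, 08:00-13:45, 15:15-20:00.
Ben ∩ Mateo: 08:15-12:30, 14:00-20:00.
Ben ∩ Mateo ∩ Noa: 08:30-12:30, 14:00-19:15.
Ben ∩ Mateo ∩ Noa ∩ Freya: 08:30-12:15, 17:00-19:15.
Ben ∩ Mateo ∩ Noa ∩ Freya ∩ Hana: 08:30-12:00, 17:00-19:15.
Ben ∩ Mateo ∩ Noa ∩ Freya ∩ Hana ∩ Yara: 08:30-12:00, 17:00-19:15.
So the common availability across everyone is 08:30-12:00, 17:00-19:15.
The first common window of at least 60 minutes is 08:30-12:00, so the earliest start is 08:30.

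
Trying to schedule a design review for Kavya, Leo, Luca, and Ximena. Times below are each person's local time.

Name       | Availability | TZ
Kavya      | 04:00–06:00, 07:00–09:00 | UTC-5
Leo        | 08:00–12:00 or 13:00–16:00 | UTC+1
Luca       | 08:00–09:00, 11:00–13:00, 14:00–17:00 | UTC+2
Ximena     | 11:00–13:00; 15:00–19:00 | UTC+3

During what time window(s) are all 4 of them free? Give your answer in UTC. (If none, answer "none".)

09:00-10:00, 12:00-14:00

Kavya in UTC: 09:00-11:00, 12:00-14:00 (add 5h to convert from UTC-5).
Leo in UTC: 07:00-11:00, 12:00-15:00 (subtract 1h to convert from UTC+1).
Luca in UTC: 06:00-07:00, 09:00-11:00, 12:00-15:00 (subtract 2h to convert from UTC+2).
Ximena in UTC: 08:00-10:00, 12:00-16:00 (subtract 3h to convert from UTC+3).
Kavya ∩ Leo: 09:00-11:00, 12:00-14:00.
Kavya ∩ Leo ∩ Luca: 09:00-11:00, 12:00-14:00.
Kavya ∩ Leo ∩ Luca ∩ Ximena: 09:00-10:00, 12:00-14:00.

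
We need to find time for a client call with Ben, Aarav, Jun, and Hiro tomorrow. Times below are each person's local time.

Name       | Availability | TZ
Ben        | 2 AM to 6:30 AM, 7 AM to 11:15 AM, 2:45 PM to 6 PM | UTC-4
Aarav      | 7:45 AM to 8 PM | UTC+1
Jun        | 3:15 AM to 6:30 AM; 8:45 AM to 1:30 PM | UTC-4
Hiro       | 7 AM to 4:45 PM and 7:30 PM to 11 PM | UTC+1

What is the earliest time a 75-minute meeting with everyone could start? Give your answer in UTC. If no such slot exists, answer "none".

07:15

Ben in UTC: 06:00-10:30, 11:00-15:15, 18:45-22:00 (add 4h to convert from UTC-4).
Aarav in UTC: 06:45-19:00 (subtract 1h to convert from UTC+1).
Jun in UTC: 07:15-10:30, 12:45-17:30 (add 4h to convert from UTC-4).
Hiro in UTC: 06:00-15:45, 18:30-22:00 (subtract 1h to convert from UTC+1).
Ben ∩ Aarav: 06:45-10:30, 11:00-15:15, 18:45-19:00.
Ben ∩ Aarav ∩ Jun: 07:15-10:30, 12:45-15:15.
Ben ∩ Aarav ∩ Jun ∩ Hiro: 07:15-10:30, 12:45-15:15.
So the common availability across everyone is 07:15-10:30, 12:45-15:15.
The first common window of at least 75 minutes is 07:15-10:30, so the earliest start is 07:15.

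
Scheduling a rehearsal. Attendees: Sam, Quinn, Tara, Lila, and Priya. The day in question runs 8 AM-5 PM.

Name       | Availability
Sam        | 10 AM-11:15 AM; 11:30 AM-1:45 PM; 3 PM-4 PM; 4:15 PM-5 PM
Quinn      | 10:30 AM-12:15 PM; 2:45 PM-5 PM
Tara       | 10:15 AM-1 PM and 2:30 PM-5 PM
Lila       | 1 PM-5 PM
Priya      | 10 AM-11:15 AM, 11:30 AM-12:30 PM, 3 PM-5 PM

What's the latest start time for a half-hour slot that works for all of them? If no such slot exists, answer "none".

Sam ∩ Quinn: 10:30-11:15, 11:30-12:15, 15:00-16:00, 16:15-17:00.
Sam ∩ Quinn ∩ Tara: 10:30-11:15, 11:30-12:15, 15:00-16:00, 16:15-17:00.
Sam ∩ Quinn ∩ Tara ∩ Lila: 15:00-16:00, 16:15-17:00.
Sam ∩ Quinn ∩ Tara ∩ Lila ∩ Priya: 15:00-16:00, 16:15-17:00.
The last common window of at least 30 minutes is 16:15-17:00; a 30-minute meeting can start as late as 16:30 and still end by 17:00.

16:30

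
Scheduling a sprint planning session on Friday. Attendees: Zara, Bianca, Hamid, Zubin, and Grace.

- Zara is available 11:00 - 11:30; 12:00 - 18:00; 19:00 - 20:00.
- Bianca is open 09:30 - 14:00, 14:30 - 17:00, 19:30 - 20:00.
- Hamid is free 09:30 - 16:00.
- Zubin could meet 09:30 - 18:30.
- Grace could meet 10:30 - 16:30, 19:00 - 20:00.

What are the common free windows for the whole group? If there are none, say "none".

Zara ∩ Bianca: 11:00-11:30, 12:00-14:00, 14:30-17:00, 19:30-20:00.
Zara ∩ Bianca ∩ Hamid: 11:00-11:30, 12:00-14:00, 14:30-16:00.
Zara ∩ Bianca ∩ Hamid ∩ Zubin: 11:00-11:30, 12:00-14:00, 14:30-16:00.
Zara ∩ Bianca ∩ Hamid ∩ Zubin ∩ Grace: 11:00-11:30, 12:00-14:00, 14:30-16:00.
So the common availability across everyone is 11:00-11:30, 12:00-14:00, 14:30-16:00.

11:00-11:30, 12:00-14:00, 14:30-16:00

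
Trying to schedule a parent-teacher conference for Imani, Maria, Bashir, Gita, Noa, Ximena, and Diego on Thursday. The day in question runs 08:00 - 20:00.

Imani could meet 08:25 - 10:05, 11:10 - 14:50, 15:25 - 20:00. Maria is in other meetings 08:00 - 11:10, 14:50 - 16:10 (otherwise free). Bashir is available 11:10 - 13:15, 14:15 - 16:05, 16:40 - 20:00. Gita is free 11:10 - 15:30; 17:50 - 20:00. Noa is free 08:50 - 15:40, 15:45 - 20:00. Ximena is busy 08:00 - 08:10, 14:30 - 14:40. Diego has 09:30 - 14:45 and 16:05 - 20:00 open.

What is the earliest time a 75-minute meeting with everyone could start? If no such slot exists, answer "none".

11:10

Imani free: 08:25-10:05, 11:10-14:50, 15:25-20:00.
Maria free: 11:10-14:50, 16:10-20:00 (invert busy blocks within the working day).
Bashir free: 11:10-13:15, 14:15-16:05, 16:40-20:00.
Gita free: 11:10-15:30, 17:50-20:00.
Noa free: 08:50-15:40, 15:45-20:00.
Ximena free: 08:10-14:30, 14:40-20:00 (invert busy blocks within the working day).
Diego free: 09:30-14:45, 16:05-20:00.
Imani ∩ Maria: 11:10-14:50, 16:10-20:00.
Imani ∩ Maria ∩ Bashir: 11:10-13:15, 14:15-14:50, 16:40-20:00.
Imani ∩ Maria ∩ Bashir ∩ Gita: 11:10-13:15, 14:15-14:50, 17:50-20:00.
Imani ∩ Maria ∩ Bashir ∩ Gita ∩ Noa: 11:10-13:15, 14:15-14:50, 17:50-20:00.
Imani ∩ Maria ∩ Bashir ∩ Gita ∩ Noa ∩ Ximena: 11:10-13:15, 14:15-14:30, 14:40-14:50, 17:50-20:00.
Imani ∩ Maria ∩ Bashir ∩ Gita ∩ Noa ∩ Ximena ∩ Diego: 11:10-13:15, 14:15-14:30, 14:40-14:45, 17:50-20:00.
The first common window of at least 75 minutes is 11:10-13:15, so the earliest start is 11:10.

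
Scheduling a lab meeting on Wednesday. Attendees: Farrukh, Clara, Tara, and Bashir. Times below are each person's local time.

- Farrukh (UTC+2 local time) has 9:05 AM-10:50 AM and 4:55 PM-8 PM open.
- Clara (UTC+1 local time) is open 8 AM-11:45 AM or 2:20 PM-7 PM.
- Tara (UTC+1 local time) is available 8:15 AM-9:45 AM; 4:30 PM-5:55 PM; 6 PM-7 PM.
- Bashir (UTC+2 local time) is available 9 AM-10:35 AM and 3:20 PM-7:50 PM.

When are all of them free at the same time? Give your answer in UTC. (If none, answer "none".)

Farrukh in UTC: 07:05-08:50, 14:55-18:00 (subtract 2h to convert from UTC+2).
Clara in UTC: 07:00-10:45, 13:20-18:00 (subtract 1h to convert from UTC+1).
Tara in UTC: 07:15-08:45, 15:30-16:55, 17:00-18:00 (subtract 1h to convert from UTC+1).
Bashir in UTC: 07:00-08:35, 13:20-17:50 (subtract 2h to convert from UTC+2).
Farrukh ∩ Clara: 07:05-08:50, 14:55-18:00.
Farrukh ∩ Clara ∩ Tara: 07:15-08:45, 15:30-16:55, 17:00-18:00.
Farrukh ∩ Clara ∩ Tara ∩ Bashir: 07:15-08:35, 15:30-16:55, 17:00-17:50.
So the common availability across everyone is 07:15-08:35, 15:30-16:55, 17:00-17:50.

07:15-08:35, 15:30-16:55, 17:00-17:50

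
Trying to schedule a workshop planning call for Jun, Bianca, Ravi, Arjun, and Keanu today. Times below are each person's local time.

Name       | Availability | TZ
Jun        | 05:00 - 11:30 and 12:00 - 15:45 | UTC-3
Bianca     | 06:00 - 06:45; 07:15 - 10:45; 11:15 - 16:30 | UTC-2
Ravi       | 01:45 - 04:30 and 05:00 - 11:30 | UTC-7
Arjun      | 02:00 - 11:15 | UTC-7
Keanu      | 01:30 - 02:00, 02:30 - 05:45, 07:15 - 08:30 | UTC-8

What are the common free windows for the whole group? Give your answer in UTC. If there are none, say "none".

Jun in UTC: 08:00-14:30, 15:00-18:45 (add 3h to convert from UTC-3).
Bianca in UTC: 08:00-08:45, 09:15-12:45, 13:15-18:30 (add 2h to convert from UTC-2).
Ravi in UTC: 08:45-11:30, 12:00-18:30 (add 7h to convert from UTC-7).
Arjun in UTC: 09:00-18:15 (add 7h to convert from UTC-7).
Keanu in UTC: 09:30-10:00, 10:30-13:45, 15:15-16:30 (add 8h to convert from UTC-8).
Jun ∩ Bianca: 08:00-08:45, 09:15-12:45, 13:15-14:30, 15:00-18:30.
Jun ∩ Bianca ∩ Ravi: 09:15-11:30, 12:00-12:45, 13:15-14:30, 15:00-18:30.
Jun ∩ Bianca ∩ Ravi ∩ Arjun: 09:15-11:30, 12:00-12:45, 13:15-14:30, 15:00-18:15.
Jun ∩ Bianca ∩ Ravi ∩ Arjun ∩ Keanu: 09:30-10:00, 10:30-11:30, 12:00-12:45, 13:15-13:45, 15:15-16:30.

09:30-10:00, 10:30-11:30, 12:00-12:45, 13:15-13:45, 15:15-16:30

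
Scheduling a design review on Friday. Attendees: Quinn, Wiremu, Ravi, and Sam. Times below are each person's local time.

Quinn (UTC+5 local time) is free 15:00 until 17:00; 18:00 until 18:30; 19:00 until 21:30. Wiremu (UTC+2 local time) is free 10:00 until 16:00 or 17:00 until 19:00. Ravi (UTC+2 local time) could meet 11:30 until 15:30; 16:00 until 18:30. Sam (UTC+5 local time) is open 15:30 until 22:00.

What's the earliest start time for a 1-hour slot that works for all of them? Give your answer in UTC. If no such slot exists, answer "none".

Quinn in UTC: 10:00-12:00, 13:00-13:30, 14:00-16:30 (subtract 5h to convert from UTC+5).
Wiremu in UTC: 08:00-14:00, 15:00-17:00 (subtract 2h to convert from UTC+2).
Ravi in UTC: 09:30-13:30, 14:00-16:30 (subtract 2h to convert from UTC+2).
Sam in UTC: 10:30-17:00 (subtract 5h to convert from UTC+5).
Quinn ∩ Wiremu: 10:00-12:00, 13:00-13:30, 15:00-16:30.
Quinn ∩ Wiremu ∩ Ravi: 10:00-12:00, 13:00-13:30, 15:00-16:30.
Quinn ∩ Wiremu ∩ Ravi ∩ Sam: 10:30-12:00, 13:00-13:30, 15:00-16:30.
The first common window of at least 60 minutes is 10:30-12:00, so the earliest start is 10:30.

10:30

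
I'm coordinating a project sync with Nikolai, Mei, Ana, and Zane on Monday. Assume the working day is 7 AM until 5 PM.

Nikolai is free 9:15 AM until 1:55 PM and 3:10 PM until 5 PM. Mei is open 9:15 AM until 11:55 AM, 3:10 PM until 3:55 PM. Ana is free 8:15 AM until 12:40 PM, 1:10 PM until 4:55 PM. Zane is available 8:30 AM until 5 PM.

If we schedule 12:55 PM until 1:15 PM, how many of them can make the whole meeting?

Nikolai and Zane can make the full 12:55-13:15 slot — that's 2.

2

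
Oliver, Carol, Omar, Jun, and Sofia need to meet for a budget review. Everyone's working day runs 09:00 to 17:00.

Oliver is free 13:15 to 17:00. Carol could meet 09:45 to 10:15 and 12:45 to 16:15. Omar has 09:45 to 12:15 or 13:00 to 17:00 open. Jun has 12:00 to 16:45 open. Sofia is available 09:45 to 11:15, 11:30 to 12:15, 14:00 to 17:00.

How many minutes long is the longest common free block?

135

Oliver ∩ Carol: 13:15-16:15.
Oliver ∩ Carol ∩ Omar: 13:15-16:15.
Oliver ∩ Carol ∩ Omar ∩ Jun: 13:15-16:15.
Oliver ∩ Carol ∩ Omar ∩ Jun ∩ Sofia: 14:00-16:15.
The longest is 14:00-16:15 at 135 minutes.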